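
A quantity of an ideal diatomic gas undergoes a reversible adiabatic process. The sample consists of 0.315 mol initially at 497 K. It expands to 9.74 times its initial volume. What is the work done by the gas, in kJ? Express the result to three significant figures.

W ≈ 1.94 kJ

Adiabatic: T₁V₁^(γ−1) = T₂V₂^(γ−1) ⇒ T₂ = T₁ (V₁/V₂)^(γ−1).
γ = 7/5 for a diatomic ideal gas, so γ−1 = 2/5.
T₂ = 497 × (1/9.74)^(2/5) = 200 K.
Q = 0, so ΔU = W_on_gas = nCᵥΔT with Cᵥ = R/(γ−1) = 20.79 J/(mol·K).
ΔU = 0.315 × 20.79 × (200 − 497) = -1945 J.
Work done by the gas = −ΔU = 1945 J.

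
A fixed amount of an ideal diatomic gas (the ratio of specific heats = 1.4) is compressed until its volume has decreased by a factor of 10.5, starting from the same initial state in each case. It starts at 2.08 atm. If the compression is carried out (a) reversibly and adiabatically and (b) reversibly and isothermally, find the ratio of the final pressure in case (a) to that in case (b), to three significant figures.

Isothermal: P_b = P₁(V₁/V₂) = 2.08×10.5.
Adiabatic: P_a = P₁(V₁/V₂)^γ = 2.08×10.5^(1.4).
P_a/P_b = (V₁/V₂)^(γ−1) = 10.5^(0.4) = 2.561.

P_adiabatic / P_isothermal ≈ 2.56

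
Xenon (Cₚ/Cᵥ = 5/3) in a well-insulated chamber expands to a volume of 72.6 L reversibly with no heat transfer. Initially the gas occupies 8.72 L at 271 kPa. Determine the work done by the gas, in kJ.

W ≈ 2.68 kJ

P₂ = P₁(V₁/V₂)^γ = 271×(8.72/72.6)^(5/3) = 7.924 kPa.
For a reversible adiabat, W_by_gas = (P₁V₁ − P₂V₂)/(γ−1).
W_by = (271000×0.00872 − 7924×0.0726) / (2/3) = 2682 J.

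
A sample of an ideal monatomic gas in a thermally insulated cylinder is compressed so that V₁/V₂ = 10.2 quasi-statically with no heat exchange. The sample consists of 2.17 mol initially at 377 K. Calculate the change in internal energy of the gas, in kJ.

ΔU ≈ 37.8 kJ

For a reversible adiabat TV^(γ−1) is constant, so T₂ = T₁ (V₁/V₂)^(γ−1).
γ = 5/3 for a monatomic ideal gas, so γ−1 = 2/3.
T₂ = 377 × 10.2^(2/3) = 1773 K.
Q = 0, so ΔU = W_on_gas = nCᵥΔT with Cᵥ = R/(γ−1) = 12.47 J/(mol·K).
ΔU = 2.17 × 12.47 × (1773 − 377) = 37780 J.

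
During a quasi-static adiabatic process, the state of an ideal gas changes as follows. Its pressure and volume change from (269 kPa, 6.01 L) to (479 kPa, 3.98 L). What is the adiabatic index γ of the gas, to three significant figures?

γ ≈ 1.40

PV^γ = const ⇒ γ = ln(P₂/P₁) / ln(V₁/V₂).
γ = ln(479/269) / ln(6.01/3.98) = 1.4.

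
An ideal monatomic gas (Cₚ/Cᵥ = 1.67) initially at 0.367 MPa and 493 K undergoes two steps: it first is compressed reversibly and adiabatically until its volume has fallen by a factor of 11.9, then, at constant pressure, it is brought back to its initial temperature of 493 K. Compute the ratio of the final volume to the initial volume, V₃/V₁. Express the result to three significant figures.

V₃/V₁ ≈ 0.0160

Adiabatic step: V₂/V₁ = 0.08403; T₂ = T₁·11.9^(0.67) = 2591 K.
Isobaric step: V₃/V₂ = T₃/T₂ = 493/2591.
V₃/V₁ = (V₂/V₁)(V₃/V₂) = 0.08403 × (493/2591) = 0.01599.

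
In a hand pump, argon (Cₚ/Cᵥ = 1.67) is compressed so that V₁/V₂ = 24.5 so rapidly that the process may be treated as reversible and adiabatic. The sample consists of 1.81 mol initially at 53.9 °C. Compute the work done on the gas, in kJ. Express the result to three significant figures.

W ≈ 55.3 kJ

Adiabatic: T₁V₁^(γ−1) = T₂V₂^(γ−1) ⇒ T₂ = T₁ (V₁/V₂)^(γ−1).
T₁ = 53.9 °C = 327 K.
T₂ = 327 × 24.5^(0.67) = 2788 K.
Q = 0, so ΔU = W_on_gas = nCᵥΔT with Cᵥ = R/(γ−1) = 12.41 J/(mol·K).
ΔU = 1.81 × 12.41 × (2788 − 327) = 55280 J.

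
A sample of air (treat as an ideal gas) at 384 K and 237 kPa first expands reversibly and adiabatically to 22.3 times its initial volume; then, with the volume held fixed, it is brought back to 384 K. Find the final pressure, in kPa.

P₃ ≈ 10.6 kPa

For a diatomic ideal gas γ = 7/5.
Adiabatic step (PV^γ = const): P₂ = 237×(1/22.3)^(7/5) = 3.07 kPa; T₂ = 384×(1/22.3)^(2/5) = 110.9 K.
Isochoric: P₃ = P₂(T₃/T₂) = 3.07 × (384/110.9) = 10.63 kPa.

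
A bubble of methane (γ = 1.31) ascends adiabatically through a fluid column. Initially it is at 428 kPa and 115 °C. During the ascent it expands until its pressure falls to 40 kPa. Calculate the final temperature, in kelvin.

T₂ ≈ 222 K

Along an adiabat T P^((1−γ)/γ) is constant, so T₂ = T₁ (P₂/P₁)^((γ−1)/γ).
T₁ = 115 °C = 388.1 K.
T₂ = 388.1 × (40/428)^(0.237) = 221.5 K.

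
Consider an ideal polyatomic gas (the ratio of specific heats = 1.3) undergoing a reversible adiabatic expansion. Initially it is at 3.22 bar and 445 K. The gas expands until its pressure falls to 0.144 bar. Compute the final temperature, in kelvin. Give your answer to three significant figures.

Adiabatic: T₂/T₁ = (P₂/P₁)^((γ−1)/γ).
T₂ = 445 × (0.144/3.22)^(0.231) = 217.2 K.

T₂ ≈ 217 K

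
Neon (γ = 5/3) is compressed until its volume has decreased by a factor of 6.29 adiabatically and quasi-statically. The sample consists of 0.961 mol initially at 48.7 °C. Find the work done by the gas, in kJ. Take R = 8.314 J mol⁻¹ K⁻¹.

For a reversible adiabat TV^(γ−1) is constant, so T₂ = T₁ (V₁/V₂)^(γ−1).
T₁ = 48.7 °C = 321.8 K.
T₂ = 321.8 × 6.29^(2/3) = 1097 K.
Q = 0, so ΔU = W_on_gas = nCᵥΔT with Cᵥ = R/(γ−1) = 12.47 J/(mol·K).
ΔU = 0.961 × 12.47 × (1097 − 321.8) = 9286 J.
Work done by the gas = −ΔU = -9286 J.

W ≈ -9.29 kJ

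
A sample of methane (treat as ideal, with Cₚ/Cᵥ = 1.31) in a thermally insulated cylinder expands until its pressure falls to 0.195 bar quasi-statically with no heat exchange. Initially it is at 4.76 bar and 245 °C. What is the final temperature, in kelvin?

T₂ ≈ 243 K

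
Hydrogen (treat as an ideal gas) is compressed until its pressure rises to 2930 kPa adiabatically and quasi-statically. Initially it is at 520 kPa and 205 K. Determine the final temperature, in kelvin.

T₂ ≈ 336 K

Adiabatic: T₂/T₁ = (P₂/P₁)^((γ−1)/γ).
For a diatomic ideal gas γ = 7/5, so (γ−1)/γ = 2/7.
T₂ = 205 × (2930/520)^(2/7) = 336 K.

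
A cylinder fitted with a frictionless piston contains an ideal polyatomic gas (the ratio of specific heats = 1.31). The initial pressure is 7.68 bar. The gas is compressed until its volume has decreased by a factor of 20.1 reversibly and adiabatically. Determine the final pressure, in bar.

P₂ ≈ 391 bar

Since PV^γ is constant along a reversible adiabat, P₂ = P₁ (V₁/V₂)^γ.
P₂ = 7.68 × 20.1^(1.31) = 391.3 bar.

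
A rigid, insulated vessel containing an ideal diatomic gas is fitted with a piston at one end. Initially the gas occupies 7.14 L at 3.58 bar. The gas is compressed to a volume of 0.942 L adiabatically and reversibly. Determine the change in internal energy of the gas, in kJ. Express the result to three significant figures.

γ = 7/5 for a diatomic ideal gas.
P₂ = P₁(V₁/V₂)^γ = 3.58×(7.14/0.942)^(7/5) = 61.01 bar.
For a reversible adiabat, W_by_gas = (P₁V₁ − P₂V₂)/(γ−1).
W_by = (358000×0.00714 − 6.101×10^6×0.000942) / (2/5) = -7977 J.
Q = 0 ⇒ ΔU = −W_by = 7977 J.

ΔU ≈ 7.98 kJ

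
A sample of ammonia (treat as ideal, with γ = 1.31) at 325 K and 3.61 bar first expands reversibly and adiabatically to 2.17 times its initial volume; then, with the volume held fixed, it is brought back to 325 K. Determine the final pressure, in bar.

Adiabatic step (PV^γ = const): P₂ = 3.61×(1/2.17)^(1.31) = 1.308 bar; T₂ = 325×(1/2.17)^(0.31) = 255.6 K.
Isochoric: P₃ = P₂(T₃/T₂) = 1.308 × (325/255.6) = 1.664 bar.

P₃ ≈ 1.66 bar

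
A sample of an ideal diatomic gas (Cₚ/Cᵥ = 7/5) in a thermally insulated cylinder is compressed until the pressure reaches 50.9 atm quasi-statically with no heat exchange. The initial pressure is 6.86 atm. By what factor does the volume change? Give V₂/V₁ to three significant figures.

V₂/V₁ ≈ 0.239

From PV^γ = const, V₂/V₁ = (P₁/P₂)^(1/γ).
V₂/V₁ = (6.86/50.9)^(5/7) = 0.2389.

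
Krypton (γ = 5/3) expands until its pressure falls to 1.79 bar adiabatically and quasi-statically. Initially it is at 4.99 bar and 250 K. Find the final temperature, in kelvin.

T₂ ≈ 166 K

Adiabatic: T₂/T₁ = (P₂/P₁)^((γ−1)/γ).
T₂ = 250 × (1.79/4.99)^(2/5) = 165.9 K.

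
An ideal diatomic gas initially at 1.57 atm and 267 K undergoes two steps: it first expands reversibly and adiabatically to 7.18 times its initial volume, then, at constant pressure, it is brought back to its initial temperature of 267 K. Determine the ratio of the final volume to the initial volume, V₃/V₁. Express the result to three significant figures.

For a diatomic ideal gas γ = 7/5.
Adiabatic step: V₂/V₁ = 7.18; T₂ = T₁·(1/7.18)^(2/5) = 121.4 K.
Isobaric step: V₃/V₂ = T₃/T₂ = 267/121.4.
V₃/V₁ = (V₂/V₁)(V₃/V₂) = 7.18 × (267/121.4) = 15.8.

V₃/V₁ ≈ 15.8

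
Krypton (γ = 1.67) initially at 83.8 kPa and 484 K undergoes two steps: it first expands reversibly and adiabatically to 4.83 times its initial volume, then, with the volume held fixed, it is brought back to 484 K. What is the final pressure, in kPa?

P₃ ≈ 17.3 kPa

Adiabatic step (PV^γ = const): P₂ = 83.8×(1/4.83)^(1.67) = 6.04 kPa; T₂ = 484×(1/4.83)^(0.67) = 168.5 K.
Isochoric: P₃ = P₂(T₃/T₂) = 6.04 × (484/168.5) = 17.35 kPa.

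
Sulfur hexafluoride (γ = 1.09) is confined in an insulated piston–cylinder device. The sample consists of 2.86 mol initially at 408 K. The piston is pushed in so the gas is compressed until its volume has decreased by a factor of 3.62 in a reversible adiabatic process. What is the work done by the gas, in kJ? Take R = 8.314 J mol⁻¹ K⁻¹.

W ≈ -13.2 kJ

Adiabatic: T₁V₁^(γ−1) = T₂V₂^(γ−1) ⇒ T₂ = T₁ (V₁/V₂)^(γ−1).
T₂ = 408 × 3.62^(0.09) = 458.1 K.
Q = 0, so ΔU = W_on_gas = nCᵥΔT with Cᵥ = R/(γ−1) = 92.38 J/(mol·K).
ΔU = 2.86 × 92.38 × (458.1 − 408) = 13230 J.
Work done by the gas = −ΔU = -13230 J.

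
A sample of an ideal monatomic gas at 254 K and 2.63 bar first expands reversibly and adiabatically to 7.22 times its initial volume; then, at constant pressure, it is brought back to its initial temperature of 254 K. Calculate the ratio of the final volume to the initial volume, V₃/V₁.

V₃/V₁ ≈ 27.0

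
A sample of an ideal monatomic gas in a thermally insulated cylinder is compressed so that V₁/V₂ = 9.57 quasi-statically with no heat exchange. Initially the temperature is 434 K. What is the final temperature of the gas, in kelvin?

For a reversible adiabat TV^(γ−1) is constant, so T₂ = T₁ (V₁/V₂)^(γ−1).
For a monatomic ideal gas γ = 5/3, so γ−1 = 2/3.
T₂ = 434 × 9.57^(2/3) = 1956 K.

T₂ ≈ 1960 K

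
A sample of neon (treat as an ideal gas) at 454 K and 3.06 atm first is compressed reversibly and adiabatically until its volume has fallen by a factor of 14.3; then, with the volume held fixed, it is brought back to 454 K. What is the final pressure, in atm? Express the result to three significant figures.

For a monatomic ideal gas γ = 5/3.
Adiabatic step (PV^γ = const): P₂ = 3.06×14.3^(5/3) = 257.8 atm; T₂ = 454×14.3^(2/3) = 2675 K.
Isochoric: P₃ = P₂(T₃/T₂) = 257.8 × (454/2675) = 43.76 atm.

P₃ ≈ 43.8 atm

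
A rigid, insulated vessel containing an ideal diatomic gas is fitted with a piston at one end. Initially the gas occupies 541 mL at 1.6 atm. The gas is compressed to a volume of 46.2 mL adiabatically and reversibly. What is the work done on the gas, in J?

W ≈ 367 J

γ = 7/5 for a diatomic ideal gas.
P₂ = P₁(V₁/V₂)^γ = 1.6×(541/46.2)^(7/5) = 50.13 atm.
For a reversible adiabat, W_by_gas = (P₁V₁ − P₂V₂)/(γ−1).
W_by = (162100×0.000541 − 5.079×10^6×4.62×10^-5) / (2/5) = -367.4 J.
W_on_gas = −W_by = 367.4 J.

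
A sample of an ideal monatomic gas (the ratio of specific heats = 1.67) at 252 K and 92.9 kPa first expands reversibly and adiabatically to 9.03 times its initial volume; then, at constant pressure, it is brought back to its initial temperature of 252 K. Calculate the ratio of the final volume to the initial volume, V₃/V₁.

V₃/V₁ ≈ 39.4

Adiabatic step: V₂/V₁ = 9.03; T₂ = T₁·(1/9.03)^(0.67) = 57.69 K.
Isobaric step: V₃/V₂ = T₃/T₂ = 252/57.69.
V₃/V₁ = (V₂/V₁)(V₃/V₂) = 9.03 × (252/57.69) = 39.45.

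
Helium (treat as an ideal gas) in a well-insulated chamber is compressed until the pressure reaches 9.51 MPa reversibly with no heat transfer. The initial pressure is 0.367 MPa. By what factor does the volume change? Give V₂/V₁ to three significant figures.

V₂/V₁ ≈ 0.142

From PV^γ = const, V₂/V₁ = (P₁/P₂)^(1/γ).
For a monatomic ideal gas γ = 5/3.
V₂/V₁ = (0.367/9.51)^(3/5) = 0.1419.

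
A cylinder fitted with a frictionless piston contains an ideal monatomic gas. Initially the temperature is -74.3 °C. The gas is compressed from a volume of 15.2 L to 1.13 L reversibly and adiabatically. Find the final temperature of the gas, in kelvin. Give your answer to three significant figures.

Adiabatic: T₁V₁^(γ−1) = T₂V₂^(γ−1) ⇒ T₂ = T₁ (V₁/V₂)^(γ−1).
For a monatomic ideal gas γ = 5/3, so γ−1 = 2/3.
T₁ = -74.3 °C = 198.8 K.
T₂ = 198.8 × (15.2/1.13)^(2/3) = 1125 K.

T₂ ≈ 1120 K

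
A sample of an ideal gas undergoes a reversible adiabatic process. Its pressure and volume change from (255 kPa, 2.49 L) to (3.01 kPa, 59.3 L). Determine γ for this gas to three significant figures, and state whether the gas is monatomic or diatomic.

γ ≈ 1.40; diatomic

PV^γ = const ⇒ γ = ln(P₂/P₁) / ln(V₁/V₂).
γ = ln(3.01/255) / ln(2.49/59.3) = 1.4.
γ ≈ 1.40 is close to 7/5, so the gas is diatomic.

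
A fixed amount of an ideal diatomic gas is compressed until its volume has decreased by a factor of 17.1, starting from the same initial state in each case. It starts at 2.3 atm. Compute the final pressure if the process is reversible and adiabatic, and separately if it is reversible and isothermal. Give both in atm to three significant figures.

For a diatomic ideal gas γ = 7/5.
Isothermal: P₂ = P₁(V₁/V₂) = 2.3×17.1 = 39.33 atm.
Adiabatic: P₂ = P₁(V₁/V₂)^γ = 2.3×17.1^(7/5) = 122.4 atm.

adiabatic: 122 atm; isothermal: 39.3 atm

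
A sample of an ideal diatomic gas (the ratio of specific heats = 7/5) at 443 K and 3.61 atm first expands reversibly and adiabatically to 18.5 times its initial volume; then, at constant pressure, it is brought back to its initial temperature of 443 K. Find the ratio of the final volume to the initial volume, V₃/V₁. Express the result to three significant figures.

V₃/V₁ ≈ 59.4

Adiabatic step: V₂/V₁ = 18.5; T₂ = T₁·(1/18.5)^(2/5) = 137.9 K.
Isobaric step: V₃/V₂ = T₃/T₂ = 443/137.9.
V₃/V₁ = (V₂/V₁)(V₃/V₂) = 18.5 × (443/137.9) = 59.43.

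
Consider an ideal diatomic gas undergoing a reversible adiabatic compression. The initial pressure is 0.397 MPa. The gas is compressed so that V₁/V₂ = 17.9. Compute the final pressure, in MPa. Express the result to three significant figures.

P₂ ≈ 22.5 MPa

Since PV^γ is constant along a reversible adiabat, P₂ = P₁ (V₁/V₂)^γ.
For a diatomic ideal gas γ = 7/5.
P₂ = 0.397 × 17.9^(7/5) = 22.53 MPa.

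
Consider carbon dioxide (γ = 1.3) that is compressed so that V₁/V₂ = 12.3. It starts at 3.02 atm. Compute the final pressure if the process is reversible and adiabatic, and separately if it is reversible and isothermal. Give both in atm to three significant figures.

Isothermal: P₂ = P₁(V₁/V₂) = 3.02×12.3 = 37.15 atm.
Adiabatic: P₂ = P₁(V₁/V₂)^γ = 3.02×12.3^(1.3) = 78.86 atm.

adiabatic: 78.9 atm; isothermal: 37.1 atm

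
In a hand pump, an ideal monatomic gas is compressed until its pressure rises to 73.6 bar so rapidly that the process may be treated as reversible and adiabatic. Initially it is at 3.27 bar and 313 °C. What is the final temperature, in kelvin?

T₂ ≈ 2040 K

Adiabatic: T₂/T₁ = (P₂/P₁)^((γ−1)/γ).
For a monatomic ideal gas γ = 5/3, so (γ−1)/γ = 2/5.
T₁ = 313 °C = 586.1 K.
T₂ = 586.1 × (73.6/3.27)^(2/5) = 2037 K.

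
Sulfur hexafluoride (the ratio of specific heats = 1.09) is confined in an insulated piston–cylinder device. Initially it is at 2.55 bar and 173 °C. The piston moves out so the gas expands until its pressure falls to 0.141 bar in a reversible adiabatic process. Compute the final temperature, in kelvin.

T₂ ≈ 351 K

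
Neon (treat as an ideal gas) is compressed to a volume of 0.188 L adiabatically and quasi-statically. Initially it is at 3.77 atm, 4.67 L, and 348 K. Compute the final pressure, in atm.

P₂ ≈ 797 atm

Adiabatic: P₁V₁^γ = P₂V₂^γ ⇒ P₂ = P₁ (V₁/V₂)^γ.
γ = 5/3 for a monatomic ideal gas.
P₂ = 3.77 × (4.67/0.188)^(5/3) = 797.3 atm.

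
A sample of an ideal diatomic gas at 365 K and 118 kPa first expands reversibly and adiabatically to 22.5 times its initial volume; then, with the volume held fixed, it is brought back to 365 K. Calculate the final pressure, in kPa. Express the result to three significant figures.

P₃ ≈ 5.24 kPa

For a diatomic ideal gas γ = 7/5.
Adiabatic step (PV^γ = const): P₂ = 118×(1/22.5)^(7/5) = 1.509 kPa; T₂ = 365×(1/22.5)^(2/5) = 105.1 K.
Isochoric: P₃ = P₂(T₃/T₂) = 1.509 × (365/105.1) = 5.244 kPa.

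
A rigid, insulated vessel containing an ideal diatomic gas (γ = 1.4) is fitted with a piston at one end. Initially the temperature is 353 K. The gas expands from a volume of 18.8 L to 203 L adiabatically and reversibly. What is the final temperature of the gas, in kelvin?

For a reversible adiabat TV^(γ−1) is constant, so T₂ = T₁ (V₁/V₂)^(γ−1).
T₂ = 353 × (18.8/203)^(0.4) = 136.3 K.

T₂ ≈ 136 K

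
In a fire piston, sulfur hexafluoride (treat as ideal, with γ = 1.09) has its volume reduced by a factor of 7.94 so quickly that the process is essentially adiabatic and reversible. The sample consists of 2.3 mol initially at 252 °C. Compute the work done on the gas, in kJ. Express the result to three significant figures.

W ≈ 22.9 kJ

Adiabatic: T₁V₁^(γ−1) = T₂V₂^(γ−1) ⇒ T₂ = T₁ (V₁/V₂)^(γ−1).
T₁ = 252 °C = 525.1 K.
T₂ = 525.1 × 7.94^(0.09) = 632.8 K.
Q = 0, so ΔU = W_on_gas = nCᵥΔT with Cᵥ = R/(γ−1) = 92.38 J/(mol·K).
ΔU = 2.3 × 92.38 × (632.8 − 525.1) = 22870 J.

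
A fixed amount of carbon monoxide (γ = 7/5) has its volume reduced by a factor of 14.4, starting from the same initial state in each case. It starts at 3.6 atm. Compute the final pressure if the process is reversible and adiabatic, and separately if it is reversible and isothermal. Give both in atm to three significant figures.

adiabatic: 151 atm; isothermal: 51.8 atm

Isothermal: P₂ = P₁(V₁/V₂) = 3.6×14.4 = 51.84 atm.
Adiabatic: P₂ = P₁(V₁/V₂)^γ = 3.6×14.4^(7/5) = 150.7 atm.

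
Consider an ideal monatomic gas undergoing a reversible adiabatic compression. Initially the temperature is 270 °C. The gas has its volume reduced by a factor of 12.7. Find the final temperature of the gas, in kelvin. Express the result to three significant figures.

T₂ ≈ 2960 K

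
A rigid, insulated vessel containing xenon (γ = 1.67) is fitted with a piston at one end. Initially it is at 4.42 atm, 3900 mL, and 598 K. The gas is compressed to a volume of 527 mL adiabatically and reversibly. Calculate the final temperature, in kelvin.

For a reversible adiabat TV^(γ−1) is constant, so T₂ = T₁ (V₁/V₂)^(γ−1).
T₂ = 598 × (3900/527)^(0.67) = 2286 K.

T₂ ≈ 2290 K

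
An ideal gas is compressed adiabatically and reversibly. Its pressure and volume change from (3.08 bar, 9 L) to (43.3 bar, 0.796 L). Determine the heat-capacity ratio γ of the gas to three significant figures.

PV^γ = const ⇒ γ = ln(P₂/P₁) / ln(V₁/V₂).
γ = ln(43.3/3.08) / ln(9/0.796) = 1.09.

γ ≈ 1.09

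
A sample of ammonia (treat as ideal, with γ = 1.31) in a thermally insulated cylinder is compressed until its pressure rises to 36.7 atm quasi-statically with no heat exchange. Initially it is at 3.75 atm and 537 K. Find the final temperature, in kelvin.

T₂ ≈ 921 K

Adiabatic: T₂/T₁ = (P₂/P₁)^((γ−1)/γ).
T₂ = 537 × (36.7/3.75)^(0.237) = 921.3 K.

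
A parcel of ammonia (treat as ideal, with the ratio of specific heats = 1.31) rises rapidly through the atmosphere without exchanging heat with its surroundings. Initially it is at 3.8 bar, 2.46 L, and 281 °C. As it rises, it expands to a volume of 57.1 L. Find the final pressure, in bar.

Adiabatic: P₁V₁^γ = P₂V₂^γ ⇒ P₂ = P₁ (V₁/V₂)^γ.
P₂ = 3.8 × (2.46/57.1)^(1.31) = 0.06176 bar.

P₂ ≈ 0.0618 bar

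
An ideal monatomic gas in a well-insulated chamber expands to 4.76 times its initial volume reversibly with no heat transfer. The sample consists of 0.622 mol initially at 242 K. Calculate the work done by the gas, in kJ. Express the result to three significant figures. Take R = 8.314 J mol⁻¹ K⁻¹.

W ≈ 1.21 kJ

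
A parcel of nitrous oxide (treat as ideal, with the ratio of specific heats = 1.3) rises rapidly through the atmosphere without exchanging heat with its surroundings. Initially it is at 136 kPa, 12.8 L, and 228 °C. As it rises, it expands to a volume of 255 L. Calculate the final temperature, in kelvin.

T₂ ≈ 204 K

Adiabatic: T₁V₁^(γ−1) = T₂V₂^(γ−1) ⇒ T₂ = T₁ (V₁/V₂)^(γ−1).
T₁ = 228 °C = 501.1 K.
T₂ = 501.1 × (12.8/255)^(0.3) = 204.3 K.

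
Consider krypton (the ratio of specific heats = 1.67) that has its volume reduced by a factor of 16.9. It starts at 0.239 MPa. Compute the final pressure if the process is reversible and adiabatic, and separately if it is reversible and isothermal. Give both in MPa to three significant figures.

Isothermal: P₂ = P₁(V₁/V₂) = 0.239×16.9 = 4.039 MPa.
Adiabatic: P₂ = P₁(V₁/V₂)^γ = 0.239×16.9^(1.67) = 26.85 MPa.

adiabatic: 26.9 MPa; isothermal: 4.04 MPa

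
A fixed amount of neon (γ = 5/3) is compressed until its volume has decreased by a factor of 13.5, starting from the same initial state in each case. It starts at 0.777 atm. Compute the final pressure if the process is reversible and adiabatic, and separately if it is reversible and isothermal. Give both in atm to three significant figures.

Isothermal: P₂ = P₁(V₁/V₂) = 0.777×13.5 = 10.49 atm.
Adiabatic: P₂ = P₁(V₁/V₂)^γ = 0.777×13.5^(5/3) = 59.47 atm.

adiabatic: 59.5 atm; isothermal: 10.5 atm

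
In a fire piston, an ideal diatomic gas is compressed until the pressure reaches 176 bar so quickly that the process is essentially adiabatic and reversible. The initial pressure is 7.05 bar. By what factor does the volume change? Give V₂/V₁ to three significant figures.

From PV^γ = const, V₂/V₁ = (P₁/P₂)^(1/γ).
For a diatomic ideal gas γ = 7/5.
V₂/V₁ = (7.05/176)^(5/7) = 0.1004.

V₂/V₁ ≈ 0.100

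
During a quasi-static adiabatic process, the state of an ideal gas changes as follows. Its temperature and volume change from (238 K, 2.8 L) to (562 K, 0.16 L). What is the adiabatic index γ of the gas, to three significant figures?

TV^(γ−1) = const ⇒ γ − 1 = ln(T₂/T₁) / ln(V₁/V₂).
γ = 1 + ln(562/238) / ln(2.8/0.16) = 1.3.

γ ≈ 1.30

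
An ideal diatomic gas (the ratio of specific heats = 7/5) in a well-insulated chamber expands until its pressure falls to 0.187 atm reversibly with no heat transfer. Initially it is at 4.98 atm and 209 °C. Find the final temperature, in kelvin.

Adiabatic: T₂/T₁ = (P₂/P₁)^((γ−1)/γ).
T₁ = 209 °C = 482.1 K.
T₂ = 482.1 × (0.187/4.98)^(2/7) = 188.8 K.

T₂ ≈ 189 K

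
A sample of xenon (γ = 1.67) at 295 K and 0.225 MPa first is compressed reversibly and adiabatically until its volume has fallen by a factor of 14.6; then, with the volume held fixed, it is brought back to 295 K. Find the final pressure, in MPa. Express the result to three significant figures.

Adiabatic step (PV^γ = const): P₂ = 0.225×14.6^(1.67) = 19.8 MPa; T₂ = 295×14.6^(0.67) = 1778 K.
Isochoric: P₃ = P₂(T₃/T₂) = 19.8 × (295/1778) = 3.285 MPa.

P₃ ≈ 3.29 MPa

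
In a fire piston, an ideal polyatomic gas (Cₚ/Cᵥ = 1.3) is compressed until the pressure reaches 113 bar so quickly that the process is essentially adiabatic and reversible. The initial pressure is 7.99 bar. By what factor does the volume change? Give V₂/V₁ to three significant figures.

From PV^γ = const, V₂/V₁ = (P₁/P₂)^(1/γ).
V₂/V₁ = (7.99/113)^(0.769) = 0.1303.

V₂/V₁ ≈ 0.130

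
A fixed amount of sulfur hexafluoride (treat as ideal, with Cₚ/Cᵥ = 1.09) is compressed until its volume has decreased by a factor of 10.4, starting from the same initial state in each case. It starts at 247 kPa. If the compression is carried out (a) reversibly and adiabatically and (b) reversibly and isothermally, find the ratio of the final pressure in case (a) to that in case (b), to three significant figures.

P_adiabatic / P_isothermal ≈ 1.23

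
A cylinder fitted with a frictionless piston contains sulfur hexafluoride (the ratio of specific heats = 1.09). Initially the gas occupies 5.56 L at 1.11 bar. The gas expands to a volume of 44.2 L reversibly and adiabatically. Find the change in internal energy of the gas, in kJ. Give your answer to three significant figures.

ΔU ≈ -1.17 kJ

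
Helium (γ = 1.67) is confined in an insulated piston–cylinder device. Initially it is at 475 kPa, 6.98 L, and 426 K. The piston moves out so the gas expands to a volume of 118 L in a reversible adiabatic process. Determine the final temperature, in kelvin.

T₂ ≈ 64.1 K

For a reversible adiabat TV^(γ−1) is constant, so T₂ = T₁ (V₁/V₂)^(γ−1).
T₂ = 426 × (6.98/118)^(0.67) = 64.07 K.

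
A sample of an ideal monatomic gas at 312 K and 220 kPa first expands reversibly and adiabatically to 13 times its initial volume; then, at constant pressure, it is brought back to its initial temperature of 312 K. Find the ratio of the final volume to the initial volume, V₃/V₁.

V₃/V₁ ≈ 71.9

For a monatomic ideal gas γ = 5/3.
Adiabatic step: V₂/V₁ = 13; T₂ = T₁·(1/13)^(2/3) = 56.43 K.
Isobaric step: V₃/V₂ = T₃/T₂ = 312/56.43.
V₃/V₁ = (V₂/V₁)(V₃/V₂) = 13 × (312/56.43) = 71.87.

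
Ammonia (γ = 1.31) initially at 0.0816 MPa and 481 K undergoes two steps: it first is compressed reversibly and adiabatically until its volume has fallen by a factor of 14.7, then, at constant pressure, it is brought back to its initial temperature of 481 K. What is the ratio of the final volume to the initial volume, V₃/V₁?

V₃/V₁ ≈ 0.0296

Adiabatic step: V₂/V₁ = 0.06803; T₂ = T₁·14.7^(0.31) = 1107 K.
Isobaric step: V₃/V₂ = T₃/T₂ = 481/1107.
V₃/V₁ = (V₂/V₁)(V₃/V₂) = 0.06803 × (481/1107) = 0.02957.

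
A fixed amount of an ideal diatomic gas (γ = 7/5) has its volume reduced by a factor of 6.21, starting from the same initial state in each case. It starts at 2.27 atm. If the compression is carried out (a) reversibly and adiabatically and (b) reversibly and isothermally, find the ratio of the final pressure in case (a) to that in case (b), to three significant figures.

Isothermal: P_b = P₁(V₁/V₂) = 2.27×6.21.
Adiabatic: P_a = P₁(V₁/V₂)^γ = 2.27×6.21^(7/5).
P_a/P_b = (V₁/V₂)^(γ−1) = 6.21^(2/5) = 2.076.

P_adiabatic / P_isothermal ≈ 2.08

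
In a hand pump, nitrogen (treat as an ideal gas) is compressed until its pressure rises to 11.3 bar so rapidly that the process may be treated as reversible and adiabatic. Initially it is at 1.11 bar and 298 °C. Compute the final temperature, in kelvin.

T₂ ≈ 1110 K

Adiabatic: T₂/T₁ = (P₂/P₁)^((γ−1)/γ).
For a diatomic ideal gas γ = 7/5, so (γ−1)/γ = 2/7.
T₁ = 298 °C = 571.1 K.
T₂ = 571.1 × (11.3/1.11)^(2/7) = 1108 K.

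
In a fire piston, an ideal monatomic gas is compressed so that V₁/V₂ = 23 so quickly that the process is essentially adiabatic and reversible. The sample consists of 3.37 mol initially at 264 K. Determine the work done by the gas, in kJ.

W ≈ -78.6 kJ

For a reversible adiabat TV^(γ−1) is constant, so T₂ = T₁ (V₁/V₂)^(γ−1).
γ = 5/3 for a monatomic ideal gas, so γ−1 = 2/3.
T₂ = 264 × 23^(2/3) = 2135 K.
Q = 0, so ΔU = W_on_gas = nCᵥΔT with Cᵥ = R/(γ−1) = 12.47 J/(mol·K).
ΔU = 3.37 × 12.47 × (2135 − 264) = 78640 J.
Work done by the gas = −ΔU = -78640 J.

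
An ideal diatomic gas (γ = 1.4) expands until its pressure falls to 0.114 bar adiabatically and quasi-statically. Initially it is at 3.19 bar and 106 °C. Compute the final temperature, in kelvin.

T₂ ≈ 146 K

Along an adiabat T P^((1−γ)/γ) is constant, so T₂ = T₁ (P₂/P₁)^((γ−1)/γ).
T₁ = 106 °C = 379.1 K.
T₂ = 379.1 × (0.114/3.19)^(0.286) = 146.4 K.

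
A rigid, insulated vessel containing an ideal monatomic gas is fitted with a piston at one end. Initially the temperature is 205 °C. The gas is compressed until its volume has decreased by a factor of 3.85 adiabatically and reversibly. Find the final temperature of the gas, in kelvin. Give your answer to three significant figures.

T₂ ≈ 1170 K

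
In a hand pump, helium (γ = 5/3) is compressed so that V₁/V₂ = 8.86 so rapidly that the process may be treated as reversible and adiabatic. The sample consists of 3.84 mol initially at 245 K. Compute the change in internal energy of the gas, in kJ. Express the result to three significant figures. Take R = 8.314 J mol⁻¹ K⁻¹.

ΔU ≈ 38.5 kJ

Adiabatic: T₁V₁^(γ−1) = T₂V₂^(γ−1) ⇒ T₂ = T₁ (V₁/V₂)^(γ−1).
T₂ = 245 × 8.86^(2/3) = 1049 K.
Q = 0, so ΔU = W_on_gas = nCᵥΔT with Cᵥ = R/(γ−1) = 12.47 J/(mol·K).
ΔU = 3.84 × 12.47 × (1049 − 245) = 38500 J.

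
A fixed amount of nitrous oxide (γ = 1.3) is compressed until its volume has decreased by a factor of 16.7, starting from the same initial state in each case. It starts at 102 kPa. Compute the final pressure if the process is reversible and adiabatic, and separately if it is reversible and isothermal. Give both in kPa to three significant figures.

adiabatic: 3960 kPa; isothermal: 1700 kPa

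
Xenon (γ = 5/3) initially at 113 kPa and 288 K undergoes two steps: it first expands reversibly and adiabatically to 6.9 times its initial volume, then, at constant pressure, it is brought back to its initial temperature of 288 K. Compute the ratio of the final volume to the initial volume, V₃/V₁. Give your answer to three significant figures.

Adiabatic step: V₂/V₁ = 6.9; T₂ = T₁·(1/6.9)^(2/3) = 79.46 K.
Isobaric step: V₃/V₂ = T₃/T₂ = 288/79.46.
V₃/V₁ = (V₂/V₁)(V₃/V₂) = 6.9 × (288/79.46) = 25.01.

V₃/V₁ ≈ 25.0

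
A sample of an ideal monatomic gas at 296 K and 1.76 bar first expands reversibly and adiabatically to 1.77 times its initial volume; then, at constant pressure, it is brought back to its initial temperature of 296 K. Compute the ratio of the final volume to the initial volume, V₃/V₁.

V₃/V₁ ≈ 2.59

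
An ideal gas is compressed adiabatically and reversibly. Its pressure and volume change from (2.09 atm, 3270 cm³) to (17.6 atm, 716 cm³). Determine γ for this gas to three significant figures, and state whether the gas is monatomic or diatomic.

γ ≈ 1.40; diatomic

PV^γ = const ⇒ γ = ln(P₂/P₁) / ln(V₁/V₂).
γ = ln(17.6/2.09) / ln(3270/716) = 1.403.
γ ≈ 1.40 is close to 7/5, so the gas is diatomic.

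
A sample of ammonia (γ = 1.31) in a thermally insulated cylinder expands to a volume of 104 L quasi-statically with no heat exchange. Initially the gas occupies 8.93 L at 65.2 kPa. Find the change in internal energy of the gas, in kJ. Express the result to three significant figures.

P₂ = P₁(V₁/V₂)^γ = 65.2×(8.93/104)^(1.31) = 2.615 kPa.
For a reversible adiabat, W_by_gas = (P₁V₁ − P₂V₂)/(γ−1).
W_by = (65200×0.00893 − 2615×0.104) / (0.31) = 1001 J.
Q = 0 ⇒ ΔU = −W_by = -1001 J.

ΔU ≈ -1.00 kJ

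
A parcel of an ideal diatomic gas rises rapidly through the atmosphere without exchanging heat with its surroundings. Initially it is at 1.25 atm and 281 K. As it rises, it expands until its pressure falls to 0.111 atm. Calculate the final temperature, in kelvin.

T₂ ≈ 141 K

Along an adiabat T P^((1−γ)/γ) is constant, so T₂ = T₁ (P₂/P₁)^((γ−1)/γ).
For a diatomic ideal gas γ = 7/5, so (γ−1)/γ = 2/7.
T₂ = 281 × (0.111/1.25)^(2/7) = 140.7 K.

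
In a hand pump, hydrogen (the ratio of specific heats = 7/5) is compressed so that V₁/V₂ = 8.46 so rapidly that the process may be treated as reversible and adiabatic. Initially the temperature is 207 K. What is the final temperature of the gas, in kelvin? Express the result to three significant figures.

T₂ ≈ 486 K

For a reversible adiabat TV^(γ−1) is constant, so T₂ = T₁ (V₁/V₂)^(γ−1).
T₂ = 207 × 8.46^(2/5) = 486.3 K.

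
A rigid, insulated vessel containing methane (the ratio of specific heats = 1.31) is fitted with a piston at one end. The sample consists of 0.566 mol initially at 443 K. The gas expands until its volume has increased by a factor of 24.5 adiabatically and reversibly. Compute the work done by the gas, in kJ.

W ≈ 4.23 kJ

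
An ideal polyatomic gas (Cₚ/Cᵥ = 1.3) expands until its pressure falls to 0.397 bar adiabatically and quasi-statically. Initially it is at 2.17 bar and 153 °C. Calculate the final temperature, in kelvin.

Adiabatic: T₂/T₁ = (P₂/P₁)^((γ−1)/γ).
T₁ = 153 °C = 426.1 K.
T₂ = 426.1 × (0.397/2.17)^(0.231) = 288 K.

T₂ ≈ 288 K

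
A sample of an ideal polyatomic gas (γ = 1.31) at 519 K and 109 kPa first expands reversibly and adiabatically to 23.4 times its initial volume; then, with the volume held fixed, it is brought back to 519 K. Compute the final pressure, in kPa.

P₃ ≈ 4.66 kPa

Adiabatic step (PV^γ = const): P₂ = 109×(1/23.4)^(1.31) = 1.753 kPa; T₂ = 519×(1/23.4)^(0.31) = 195.3 K.
Isochoric: P₃ = P₂(T₃/T₂) = 1.753 × (519/195.3) = 4.658 kPa.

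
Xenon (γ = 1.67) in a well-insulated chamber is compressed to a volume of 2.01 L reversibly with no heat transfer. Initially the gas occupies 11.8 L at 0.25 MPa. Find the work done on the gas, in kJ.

W ≈ 10.0 kJ

P₂ = P₁(V₁/V₂)^γ = 0.25×(11.8/2.01)^(1.67) = 4.804 MPa.
For a reversible adiabat, W_by_gas = (P₁V₁ − P₂V₂)/(γ−1).
W_by = (250000×0.0118 − 4.804×10^6×0.00201) / (0.67) = -10010 J.
W_on_gas = −W_by = 10010 J.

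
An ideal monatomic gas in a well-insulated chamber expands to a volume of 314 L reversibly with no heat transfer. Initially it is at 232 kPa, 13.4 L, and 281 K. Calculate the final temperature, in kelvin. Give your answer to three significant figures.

For a reversible adiabat TV^(γ−1) is constant, so T₂ = T₁ (V₁/V₂)^(γ−1).
γ = 5/3 for a monatomic ideal gas.
T₂ = 281 × (13.4/314)^(2/3) = 34.32 K.

T₂ ≈ 34.3 K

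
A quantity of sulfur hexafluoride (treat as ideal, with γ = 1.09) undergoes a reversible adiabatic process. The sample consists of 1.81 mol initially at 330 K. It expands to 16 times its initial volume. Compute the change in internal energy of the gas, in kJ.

ΔU ≈ -12.2 kJ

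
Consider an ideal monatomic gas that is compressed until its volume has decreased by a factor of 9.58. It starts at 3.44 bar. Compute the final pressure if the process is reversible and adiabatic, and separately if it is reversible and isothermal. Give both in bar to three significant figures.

For a monatomic ideal gas γ = 5/3.
Isothermal: P₂ = P₁(V₁/V₂) = 3.44×9.58 = 32.96 bar.
Adiabatic: P₂ = P₁(V₁/V₂)^γ = 3.44×9.58^(5/3) = 148.7 bar.

adiabatic: 149 bar; isothermal: 33.0 bar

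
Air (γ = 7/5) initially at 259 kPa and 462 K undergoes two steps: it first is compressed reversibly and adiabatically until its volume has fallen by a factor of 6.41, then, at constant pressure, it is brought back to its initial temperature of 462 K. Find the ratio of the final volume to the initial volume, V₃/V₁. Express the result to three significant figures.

Adiabatic step: V₂/V₁ = 0.156; T₂ = T₁·6.41^(2/5) = 971.4 K.
Isobaric step: V₃/V₂ = T₃/T₂ = 462/971.4.
V₃/V₁ = (V₂/V₁)(V₃/V₂) = 0.156 × (462/971.4) = 0.0742.

V₃/V₁ ≈ 0.0742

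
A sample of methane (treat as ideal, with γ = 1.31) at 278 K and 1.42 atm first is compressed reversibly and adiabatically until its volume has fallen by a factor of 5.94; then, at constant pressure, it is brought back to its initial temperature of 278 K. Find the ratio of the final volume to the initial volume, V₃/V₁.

V₃/V₁ ≈ 0.0969

Adiabatic step: V₂/V₁ = 0.1684; T₂ = T₁·5.94^(0.31) = 483 K.
Isobaric step: V₃/V₂ = T₃/T₂ = 278/483.
V₃/V₁ = (V₂/V₁)(V₃/V₂) = 0.1684 × (278/483) = 0.0969.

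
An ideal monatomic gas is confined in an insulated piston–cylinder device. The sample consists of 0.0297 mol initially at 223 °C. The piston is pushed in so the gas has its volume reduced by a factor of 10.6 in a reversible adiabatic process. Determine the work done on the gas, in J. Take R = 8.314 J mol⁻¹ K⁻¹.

Adiabatic: T₁V₁^(γ−1) = T₂V₂^(γ−1) ⇒ T₂ = T₁ (V₁/V₂)^(γ−1).
γ = 5/3 for a monatomic ideal gas, so γ−1 = 2/3.
T₁ = 223 °C = 496.1 K.
T₂ = 496.1 × 10.6^(2/3) = 2394 K.
Q = 0, so ΔU = W_on_gas = nCᵥΔT with Cᵥ = R/(γ−1) = 12.47 J/(mol·K).
ΔU = 0.0297 × 12.47 × (2394 − 496.1) = 703 J.

W ≈ 703 J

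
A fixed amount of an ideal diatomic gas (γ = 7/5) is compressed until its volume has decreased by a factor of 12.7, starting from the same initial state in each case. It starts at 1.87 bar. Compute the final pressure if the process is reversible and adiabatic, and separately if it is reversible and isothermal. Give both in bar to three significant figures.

adiabatic: 65.6 bar; isothermal: 23.7 bar

Isothermal: P₂ = P₁(V₁/V₂) = 1.87×12.7 = 23.75 bar.
Adiabatic: P₂ = P₁(V₁/V₂)^γ = 1.87×12.7^(7/5) = 65.64 bar.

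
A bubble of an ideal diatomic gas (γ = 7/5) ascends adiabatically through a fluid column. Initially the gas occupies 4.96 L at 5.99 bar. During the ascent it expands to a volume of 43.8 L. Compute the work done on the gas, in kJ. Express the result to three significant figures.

P₂ = P₁(V₁/V₂)^γ = 5.99×(4.96/43.8)^(7/5) = 0.2838 bar.
For a reversible adiabat, W_by_gas = (P₁V₁ − P₂V₂)/(γ−1).
W_by = (599000×0.00496 − 28380×0.0438) / (2/5) = 4320 J.
W_on_gas = −W_by = -4320 J.

W ≈ -4.32 kJ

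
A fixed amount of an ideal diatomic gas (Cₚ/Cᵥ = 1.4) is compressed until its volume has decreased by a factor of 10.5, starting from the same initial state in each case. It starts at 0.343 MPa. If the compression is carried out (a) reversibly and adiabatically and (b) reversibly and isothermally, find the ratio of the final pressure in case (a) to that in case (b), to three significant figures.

Isothermal: P_b = P₁(V₁/V₂) = 0.343×10.5.
Adiabatic: P_a = P₁(V₁/V₂)^γ = 0.343×10.5^(1.4).
P_a/P_b = (V₁/V₂)^(γ−1) = 10.5^(0.4) = 2.561.

P_adiabatic / P_isothermal ≈ 2.56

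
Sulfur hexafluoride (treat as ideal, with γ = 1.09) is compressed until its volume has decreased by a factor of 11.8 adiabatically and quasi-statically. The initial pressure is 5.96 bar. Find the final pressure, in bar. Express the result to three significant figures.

P₂ ≈ 87.8 bar

Since PV^γ is constant along a reversible adiabat, P₂ = P₁ (V₁/V₂)^γ.
P₂ = 5.96 × 11.8^(1.09) = 87.82 bar.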